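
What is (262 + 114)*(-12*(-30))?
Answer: 135360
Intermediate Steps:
(262 + 114)*(-12*(-30)) = 376*360 = 135360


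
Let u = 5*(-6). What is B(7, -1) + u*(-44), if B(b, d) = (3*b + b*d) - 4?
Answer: 1330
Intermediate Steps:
u = -30
B(b, d) = -4 + 3*b + b*d
B(7, -1) + u*(-44) = (-4 + 3*7 + 7*(-1)) - 30*(-44) = (-4 + 21 - 7) + 1320 = 10 + 1320 = 1330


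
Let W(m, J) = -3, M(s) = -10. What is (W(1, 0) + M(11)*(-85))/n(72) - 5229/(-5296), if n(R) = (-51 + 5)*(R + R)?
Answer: 1884449/2192544 ≈ 0.85948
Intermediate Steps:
n(R) = -92*R
(W(1, 0) + M(11)*(-85))/n(72) - 5229/(-5296) = (-3 - 10*(-85))/((-92*72)) - 5229/(-5296) = (-3 + 850)/(-6624) - 5229*(-1/5296) = 847*(-1/6624) + 5229/5296 = -847/6624 + 5229/5296 = 1884449/2192544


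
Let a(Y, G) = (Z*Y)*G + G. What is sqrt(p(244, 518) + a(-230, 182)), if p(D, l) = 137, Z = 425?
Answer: I*sqrt(17790181) ≈ 4217.8*I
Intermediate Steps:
a(Y, G) = G + 425*G*Y (a(Y, G) = (425*Y)*G + G = 425*G*Y + G = G + 425*G*Y)
sqrt(p(244, 518) + a(-230, 182)) = sqrt(137 + 182*(1 + 425*(-230))) = sqrt(137 + 182*(1 - 97750)) = sqrt(137 + 182*(-97749)) = sqrt(137 - 17790318) = sqrt(-17790181) = I*sqrt(17790181)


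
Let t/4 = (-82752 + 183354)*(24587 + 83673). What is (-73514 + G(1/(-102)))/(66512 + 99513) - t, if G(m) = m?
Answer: -737748422401762429/16934550 ≈ -4.3565e+10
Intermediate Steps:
t = 43564690080 (t = 4*((-82752 + 183354)*(24587 + 83673)) = 4*(100602*108260) = 4*10891172520 = 43564690080)
(-73514 + G(1/(-102)))/(66512 + 99513) - t = (-73514 + 1/(-102))/(66512 + 99513) - 1*43564690080 = (-73514 - 1/102)/166025 - 43564690080 = -7498429/102*1/166025 - 43564690080 = -7498429/16934550 - 43564690080 = -737748422401762429/16934550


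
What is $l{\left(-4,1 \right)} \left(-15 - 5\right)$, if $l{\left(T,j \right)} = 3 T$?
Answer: $240$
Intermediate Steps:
$l{\left(-4,1 \right)} \left(-15 - 5\right) = 3 \left(-4\right) \left(-15 - 5\right) = - 12 \left(-15 + \left(-5 + 0\right)\right) = - 12 \left(-15 - 5\right) = \left(-12\right) \left(-20\right) = 240$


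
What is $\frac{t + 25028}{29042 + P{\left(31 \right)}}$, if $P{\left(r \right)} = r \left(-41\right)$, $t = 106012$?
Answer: $\frac{43680}{9257} \approx 4.7186$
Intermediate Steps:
$P{\left(r \right)} = - 41 r$
$\frac{t + 25028}{29042 + P{\left(31 \right)}} = \frac{106012 + 25028}{29042 - 1271} = \frac{131040}{29042 - 1271} = \frac{131040}{27771} = 131040 \cdot \frac{1}{27771} = \frac{43680}{9257}$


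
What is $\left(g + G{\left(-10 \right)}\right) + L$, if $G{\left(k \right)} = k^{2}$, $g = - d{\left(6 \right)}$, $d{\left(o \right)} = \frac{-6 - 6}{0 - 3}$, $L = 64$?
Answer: $160$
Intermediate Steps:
$d{\left(o \right)} = 4$ ($d{\left(o \right)} = - \frac{12}{-3} = \left(-12\right) \left(- \frac{1}{3}\right) = 4$)
$g = -4$ ($g = \left(-1\right) 4 = -4$)
$\left(g + G{\left(-10 \right)}\right) + L = \left(-4 + \left(-10\right)^{2}\right) + 64 = \left(-4 + 100\right) + 64 = 96 + 64 = 160$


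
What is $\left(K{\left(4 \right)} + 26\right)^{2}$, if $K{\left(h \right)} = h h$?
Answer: $1764$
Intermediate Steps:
$K{\left(h \right)} = h^{2}$
$\left(K{\left(4 \right)} + 26\right)^{2} = \left(4^{2} + 26\right)^{2} = \left(16 + 26\right)^{2} = 42^{2} = 1764$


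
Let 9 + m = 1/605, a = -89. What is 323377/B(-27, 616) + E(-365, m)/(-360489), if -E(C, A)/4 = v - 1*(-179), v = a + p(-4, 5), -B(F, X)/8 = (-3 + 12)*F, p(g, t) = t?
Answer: 38858196691/233596872 ≈ 166.35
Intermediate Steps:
B(F, X) = -72*F (B(F, X) = -8*(-3 + 12)*F = -72*F)
m = -5444/605 (m = -9 + 1/605 = -5444/605 ≈ -8.9984)
v = -84 (v = -89 + 5 = -84)
E(C, A) = -380 (E(C, A) = -4*(-84 - 1*(-179)) = -4*(-84 + 179) = -4*95 = -380)
323377/B(-27, 616) + E(-365, m)/(-360489) = 323377/((-72*(-27))) - 380/(-360489) = 323377/1944 - 380*(-1/360489) = 323377*(1/1944) + 380/360489 = 323377/1944 + 380/360489 = 38858196691/233596872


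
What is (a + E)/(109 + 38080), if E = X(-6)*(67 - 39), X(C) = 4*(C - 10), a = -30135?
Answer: -31927/38189 ≈ -0.83603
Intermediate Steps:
X(C) = -40 + 4*C (X(C) = 4*(-10 + C) = -40 + 4*C)
E = -1792 (E = (-40 + 4*(-6))*(67 - 39) = (-40 - 24)*28 = -64*28 = -1792)
(a + E)/(109 + 38080) = (-30135 - 1792)/(109 + 38080) = -31927/38189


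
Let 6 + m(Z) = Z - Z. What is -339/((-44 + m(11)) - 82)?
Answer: 113/44 ≈ 2.5682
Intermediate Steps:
m(Z) = -6 (m(Z) = -6 + (Z - Z) = -6 + 0 = -6)
-339/((-44 + m(11)) - 82) = -339/((-44 - 6) - 82) = -339/(-50 - 82) = -339/(-132) = -339*(-1/132) = 113/44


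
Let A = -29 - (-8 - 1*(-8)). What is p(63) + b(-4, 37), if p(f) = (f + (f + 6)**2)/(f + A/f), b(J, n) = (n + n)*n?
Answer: 2772908/985 ≈ 2815.1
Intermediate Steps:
b(J, n) = 2*n**2 (b(J, n) = (2*n)*n = 2*n**2)
A = -29 (A = -29 - (-8 + 8) = -29 - 1*0 = -29 + 0 = -29)
p(f) = (f + (6 + f)**2)/(f - 29/f) (p(f) = (f + (f + 6)**2)/(f - 29/f) = (f + (6 + f)**2)/(f - 29/f))
p(63) + b(-4, 37) = 63*(63 + (6 + 63)**2)/(-29 + 63**2) + 2*37**2 = 63*(63 + 69**2)/(-29 + 3969) + 2*1369 = 63*(63 + 4761)/3940 + 2738 = 63*(1/3940)*4824 + 2738 = 75978/985 + 2738 = 2772908/985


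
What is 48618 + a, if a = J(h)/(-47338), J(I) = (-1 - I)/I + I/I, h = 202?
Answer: 464898734569/9562276 ≈ 48618.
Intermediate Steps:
J(I) = 1 + (-1 - I)/I (J(I) = (-1 - I)/I + 1 = 1 + (-1 - I)/I)
a = 1/9562276 (a = -1/202/(-47338) = -1*1/202*(-1/47338) = -1/202*(-1/47338) = 1/9562276 ≈ 1.0458e-7)
48618 + a = 48618 + 1/9562276 = 464898734569/9562276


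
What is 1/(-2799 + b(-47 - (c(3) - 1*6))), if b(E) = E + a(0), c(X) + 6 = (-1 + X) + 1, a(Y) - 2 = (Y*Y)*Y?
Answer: -1/2835 ≈ -0.00035273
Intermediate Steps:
a(Y) = 2 + Y³ (a(Y) = 2 + (Y*Y)*Y = 2 + Y²*Y = 2 + Y³)
c(X) = -6 + X (c(X) = -6 + ((-1 + X) + 1) = -6 + X)
b(E) = 2 + E (b(E) = E + (2 + 0³) = E + (2 + 0) = E + 2 = 2 + E)
1/(-2799 + b(-47 - (c(3) - 1*6))) = 1/(-2799 + (2 + (-47 - ((-6 + 3) - 1*6)))) = 1/(-2799 + (2 + (-47 - (-3 - 6)))) = 1/(-2799 + (2 + (-47 - 1*(-9)))) = 1/(-2799 + (2 + (-47 + 9))) = 1/(-2799 + (2 - 38)) = 1/(-2799 - 36) = 1/(-2835) = -1/2835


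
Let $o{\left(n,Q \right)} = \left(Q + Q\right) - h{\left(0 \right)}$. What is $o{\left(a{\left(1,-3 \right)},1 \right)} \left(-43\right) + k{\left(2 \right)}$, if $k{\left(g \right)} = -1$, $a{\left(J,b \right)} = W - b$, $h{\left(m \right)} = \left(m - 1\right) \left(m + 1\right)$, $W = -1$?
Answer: $-130$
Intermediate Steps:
$h{\left(m \right)} = \left(1 + m\right) \left(-1 + m\right)$ ($h{\left(m \right)} = \left(-1 + m\right) \left(1 + m\right) = \left(1 + m\right) \left(-1 + m\right)$)
$a{\left(J,b \right)} = -1 - b$
$o{\left(n,Q \right)} = 1 + 2 Q$ ($o{\left(n,Q \right)} = \left(Q + Q\right) - \left(-1 + 0^{2}\right) = 2 Q - \left(-1 + 0\right) = 2 Q - -1 = 2 Q + 1 = 1 + 2 Q$)
$o{\left(a{\left(1,-3 \right)},1 \right)} \left(-43\right) + k{\left(2 \right)} = \left(1 + 2 \cdot 1\right) \left(-43\right) - 1 = \left(1 + 2\right) \left(-43\right) - 1 = 3 \left(-43\right) - 1 = -129 - 1 = -130$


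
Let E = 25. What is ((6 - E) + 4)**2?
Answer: 225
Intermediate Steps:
((6 - E) + 4)**2 = ((6 - 1*25) + 4)**2 = ((6 - 25) + 4)**2 = (-19 + 4)**2 = (-15)**2 = 225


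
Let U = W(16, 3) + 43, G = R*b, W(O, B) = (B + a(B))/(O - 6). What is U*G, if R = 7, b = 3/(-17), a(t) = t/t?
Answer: -4557/85 ≈ -53.612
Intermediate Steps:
a(t) = 1
b = -3/17 (b = 3*(-1/17) = -3/17 ≈ -0.17647)
W(O, B) = (1 + B)/(-6 + O) (W(O, B) = (B + 1)/(O - 6) = (1 + B)/(-6 + O))
G = -21/17 (G = 7*(-3/17) = -21/17 ≈ -1.2353)
U = 217/5 (U = (1 + 3)/(-6 + 16) + 43 = 4/10 + 43 = (⅒)*4 + 43 = ⅖ + 43 = 217/5 ≈ 43.400)
U*G = (217/5)*(-21/17) = -4557/85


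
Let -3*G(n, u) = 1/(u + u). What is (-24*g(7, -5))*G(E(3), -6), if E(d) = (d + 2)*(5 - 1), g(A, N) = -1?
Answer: ⅔ ≈ 0.66667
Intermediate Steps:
E(d) = 8 + 4*d (E(d) = (2 + d)*4 = 8 + 4*d)
G(n, u) = -1/(6*u) (G(n, u) = -1/(3*(u + u)) = -1/(2*u)/3 = -1/(6*u))
(-24*g(7, -5))*G(E(3), -6) = (-24*(-1))*(-⅙/(-6)) = 24*(-⅙*(-⅙)) = 24*(1/36) = ⅔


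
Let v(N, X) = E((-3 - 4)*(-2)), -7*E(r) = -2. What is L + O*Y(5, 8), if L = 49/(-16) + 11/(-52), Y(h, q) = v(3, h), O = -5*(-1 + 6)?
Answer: -15167/1456 ≈ -10.417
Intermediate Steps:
E(r) = 2/7 (E(r) = -⅐*(-2) = 2/7)
O = -25 (O = -5*5 = -25)
v(N, X) = 2/7
Y(h, q) = 2/7
L = -681/208 (L = 49*(-1/16) + 11*(-1/52) = -49/16 - 11/52 = -681/208 ≈ -3.2740)
L + O*Y(5, 8) = -681/208 - 25*2/7 = -681/208 - 50/7 = -15167/1456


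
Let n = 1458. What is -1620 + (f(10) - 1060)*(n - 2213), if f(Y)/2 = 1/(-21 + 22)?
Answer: 797170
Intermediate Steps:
f(Y) = 2 (f(Y) = 2/(-21 + 22) = 2/1 = 2*1 = 2)
-1620 + (f(10) - 1060)*(n - 2213) = -1620 + (2 - 1060)*(1458 - 2213) = -1620 - 1058*(-755) = -1620 + 798790 = 797170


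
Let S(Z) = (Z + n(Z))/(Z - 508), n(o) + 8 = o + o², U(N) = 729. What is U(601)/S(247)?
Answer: -190269/61495 ≈ -3.0941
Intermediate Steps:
n(o) = -8 + o + o² (n(o) = -8 + (o + o²) = -8 + o + o²)
S(Z) = (-8 + Z² + 2*Z)/(-508 + Z) (S(Z) = (Z + (-8 + Z + Z²))/(Z - 508) = (-8 + Z² + 2*Z)/(-508 + Z))
U(601)/S(247) = 729/(((-8 + 247² + 2*247)/(-508 + 247))) = 729/(((-8 + 61009 + 494)/(-261))) = 729/((-1/261*61495)) = 729/(-61495/261) = 729*(-261/61495) = -190269/61495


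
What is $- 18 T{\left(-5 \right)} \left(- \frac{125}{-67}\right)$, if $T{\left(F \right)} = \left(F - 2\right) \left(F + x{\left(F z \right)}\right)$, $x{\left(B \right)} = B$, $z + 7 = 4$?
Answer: $\frac{157500}{67} \approx 2350.7$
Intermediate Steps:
$z = -3$ ($z = -7 + 4 = -3$)
$T{\left(F \right)} = - 2 F \left(-2 + F\right)$ ($T{\left(F \right)} = \left(F - 2\right) \left(F + F \left(-3\right)\right) = \left(-2 + F\right) \left(F - 3 F\right) = \left(-2 + F\right) \left(- 2 F\right) = - 2 F \left(-2 + F\right)$)
$- 18 T{\left(-5 \right)} \left(- \frac{125}{-67}\right) = - 18 \cdot 2 \left(-5\right) \left(2 - -5\right) \left(- \frac{125}{-67}\right) = - 18 \cdot 2 \left(-5\right) \left(2 + 5\right) \left(\left(-125\right) \left(- \frac{1}{67}\right)\right) = - 18 \cdot 2 \left(-5\right) 7 \cdot \frac{125}{67} = \left(-18\right) \left(-70\right) \frac{125}{67} = 1260 \cdot \frac{125}{67} = \frac{157500}{67}$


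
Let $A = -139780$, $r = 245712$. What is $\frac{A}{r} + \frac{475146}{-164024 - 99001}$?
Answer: $- \frac{609185351}{256461900} \approx -2.3753$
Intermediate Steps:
$\frac{A}{r} + \frac{475146}{-164024 - 99001} = - \frac{139780}{245712} + \frac{475146}{-164024 - 99001} = \left(-139780\right) \frac{1}{245712} + \frac{475146}{-263025} = - \frac{34945}{61428} + 475146 \left(- \frac{1}{263025}\right) = - \frac{34945}{61428} - \frac{7542}{4175} = - \frac{609185351}{256461900}$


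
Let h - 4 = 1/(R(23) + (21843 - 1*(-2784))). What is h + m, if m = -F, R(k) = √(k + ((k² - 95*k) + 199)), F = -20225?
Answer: 4089565874518/202163521 - I*√1434/606490563 ≈ 20229.0 - 6.2438e-8*I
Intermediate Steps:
R(k) = √(199 + k² - 94*k) (R(k) = √(k + (199 + k² - 95*k)) = √(199 + k² - 94*k))
m = 20225 (m = -1*(-20225) = 20225)
h = 4 + 1/(24627 + I*√1434) (h = 4 + 1/(√(199 + 23² - 94*23) + (21843 - 1*(-2784))) = 4 + 1/(√(199 + 529 - 2162) + (21843 + 2784)) = 4 + 1/(√(-1434) + 24627) = 4 + 1/(I*√1434 + 24627) = 4 + 1/(24627 + I*√1434) ≈ 4.0 - 6.2438e-8*I)
h + m = (808662293/202163521 - I*√1434/606490563) + 20225 = 4089565874518/202163521 - I*√1434/606490563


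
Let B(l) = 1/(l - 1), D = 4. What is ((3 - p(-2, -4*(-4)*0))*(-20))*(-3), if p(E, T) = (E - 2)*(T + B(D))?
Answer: 260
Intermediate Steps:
B(l) = 1/(-1 + l)
p(E, T) = (-2 + E)*(⅓ + T) (p(E, T) = (E - 2)*(T + 1/(-1 + 4)) = (-2 + E)*(T + 1/3) = (-2 + E)*(T + ⅓) = (-2 + E)*(⅓ + T))
((3 - p(-2, -4*(-4)*0))*(-20))*(-3) = ((3 - (-⅔ - 2*(-4*(-4))*0 + (⅓)*(-2) - 2*(-4*(-4))*0))*(-20))*(-3) = ((3 - (-⅔ - 32*0 - ⅔ - 32*0))*(-20))*(-3) = ((3 - (-⅔ - 2*0 - ⅔ - 2*0))*(-20))*(-3) = ((3 - (-⅔ + 0 - ⅔ + 0))*(-20))*(-3) = ((3 - 1*(-4/3))*(-20))*(-3) = ((3 + 4/3)*(-20))*(-3) = ((13/3)*(-20))*(-3) = -260/3*(-3) = 260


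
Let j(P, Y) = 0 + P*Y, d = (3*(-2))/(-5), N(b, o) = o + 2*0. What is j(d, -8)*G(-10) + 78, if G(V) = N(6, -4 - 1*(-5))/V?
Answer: 1974/25 ≈ 78.960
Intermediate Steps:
N(b, o) = o (N(b, o) = o + 0 = o)
d = 6/5 (d = -6*(-⅕) = 6/5 ≈ 1.2000)
G(V) = 1/V (G(V) = (-4 - 1*(-5))/V = (-4 + 5)/V = 1/V)
j(P, Y) = P*Y
j(d, -8)*G(-10) + 78 = ((6/5)*(-8))/(-10) + 78 = -48/5*(-⅒) + 78 = 24/25 + 78 = 1974/25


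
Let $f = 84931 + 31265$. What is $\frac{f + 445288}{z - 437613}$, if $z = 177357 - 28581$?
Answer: $- \frac{561484}{288837} \approx -1.9439$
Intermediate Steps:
$f = 116196$
$z = 148776$
$\frac{f + 445288}{z - 437613} = \frac{116196 + 445288}{148776 - 437613} = \frac{561484}{-288837} = 561484 \left(- \frac{1}{288837}\right) = - \frac{561484}{288837}$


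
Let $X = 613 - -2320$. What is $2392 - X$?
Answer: $-541$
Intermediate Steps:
$X = 2933$ ($X = 613 + 2320 = 2933$)
$2392 - X = 2392 - 2933 = -541$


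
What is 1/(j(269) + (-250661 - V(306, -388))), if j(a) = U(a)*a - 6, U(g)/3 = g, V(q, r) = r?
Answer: -1/33196 ≈ -3.0124e-5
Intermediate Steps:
U(g) = 3*g
j(a) = -6 + 3*a² (j(a) = (3*a)*a - 6 = 3*a² - 6 = -6 + 3*a²)
1/(j(269) + (-250661 - V(306, -388))) = 1/((-6 + 3*269²) + (-250661 - 1*(-388))) = 1/((-6 + 3*72361) + (-250661 + 388)) = 1/((-6 + 217083) - 250273) = 1/(217077 - 250273) = 1/(-33196) = -1/33196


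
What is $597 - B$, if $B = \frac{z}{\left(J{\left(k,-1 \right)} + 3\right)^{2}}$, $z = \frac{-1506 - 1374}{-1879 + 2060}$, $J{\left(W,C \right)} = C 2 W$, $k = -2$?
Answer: $\frac{5297673}{8869} \approx 597.32$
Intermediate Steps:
$J{\left(W,C \right)} = 2 C W$
$z = - \frac{2880}{181} \approx -15.912$
$B = - \frac{2880}{8869}$ ($B = - \frac{2880}{181 \left(2 \left(-1\right) \left(-2\right) + 3\right)^{2}} = - \frac{2880}{181 \left(4 + 3\right)^{2}} = - \frac{2880}{181 \cdot 7^{2}} = - \frac{2880}{181 \cdot 49} = \left(- \frac{2880}{181}\right) \frac{1}{49} = - \frac{2880}{8869} \approx -0.32473$)
$597 - B = 597 - - \frac{2880}{8869} = 597 + \frac{2880}{8869} = \frac{5297673}{8869}$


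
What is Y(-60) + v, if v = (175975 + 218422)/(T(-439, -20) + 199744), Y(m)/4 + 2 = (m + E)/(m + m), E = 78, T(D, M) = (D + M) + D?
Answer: -6578393/994230 ≈ -6.6166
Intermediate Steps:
T(D, M) = M + 2*D
Y(m) = -8 + 2*(78 + m)/m (Y(m) = -8 + 4*((m + 78)/(m + m)) = -8 + 4*((78 + m)/((2*m))) = -8 + 4*((78 + m)*(1/(2*m))) = -8 + 4*((78 + m)/(2*m)) = -8 + 2*(78 + m)/m)
v = 394397/198846 (v = (175975 + 218422)/((-20 + 2*(-439)) + 199744) = 394397/((-20 - 878) + 199744) = 394397/(-898 + 199744) = 394397/198846 ≈ 1.9834)
Y(-60) + v = (-6 + 156/(-60)) + 394397/198846 = (-6 + 156*(-1/60)) + 394397/198846 = (-6 - 13/5) + 394397/198846 = -43/5 + 394397/198846 = -6578393/994230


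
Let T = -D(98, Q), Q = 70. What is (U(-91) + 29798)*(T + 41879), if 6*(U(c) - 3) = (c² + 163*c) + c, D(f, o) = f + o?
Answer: 7181090893/6 ≈ 1.1968e+9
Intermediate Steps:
U(c) = 3 + c²/6 + 82*c/3 (U(c) = 3 + ((c² + 163*c) + c)/6 = 3 + (c² + 164*c)/6 = 3 + (c²/6 + 82*c/3) = 3 + c²/6 + 82*c/3)
T = -168 (T = -(98 + 70) = -1*168 = -168)
(U(-91) + 29798)*(T + 41879) = ((3 + (⅙)*(-91)² + (82/3)*(-91)) + 29798)*(-168 + 41879) = ((3 + (⅙)*8281 - 7462/3) + 29798)*41711 = ((3 + 8281/6 - 7462/3) + 29798)*41711 = (-6625/6 + 29798)*41711 = (172163/6)*41711 = 7181090893/6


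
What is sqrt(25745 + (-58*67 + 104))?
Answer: sqrt(21963) ≈ 148.20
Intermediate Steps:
sqrt(25745 + (-58*67 + 104)) = sqrt(25745 + (-3886 + 104)) = sqrt(25745 - 3782) = sqrt(21963)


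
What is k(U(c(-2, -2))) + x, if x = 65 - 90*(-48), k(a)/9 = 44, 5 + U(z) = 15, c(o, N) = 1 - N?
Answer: 4781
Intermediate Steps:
U(z) = 10 (U(z) = -5 + 15 = 10)
k(a) = 396 (k(a) = 9*44 = 396)
x = 4385 (x = 65 + 4320 = 4385)
k(U(c(-2, -2))) + x = 396 + 4385 = 4781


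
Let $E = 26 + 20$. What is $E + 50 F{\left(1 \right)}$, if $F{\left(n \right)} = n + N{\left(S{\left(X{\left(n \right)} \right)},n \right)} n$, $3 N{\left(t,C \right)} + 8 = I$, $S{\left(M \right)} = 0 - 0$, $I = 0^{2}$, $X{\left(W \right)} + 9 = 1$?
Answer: $- \frac{112}{3} \approx -37.333$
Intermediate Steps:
$X{\left(W \right)} = -8$ ($X{\left(W \right)} = -9 + 1 = -8$)
$E = 46$
$I = 0$
$S{\left(M \right)} = 0$ ($S{\left(M \right)} = 0 + 0 = 0$)
$N{\left(t,C \right)} = - \frac{8}{3}$ ($N{\left(t,C \right)} = - \frac{8}{3} + \frac{1}{3} \cdot 0 = - \frac{8}{3} + 0 = - \frac{8}{3}$)
$F{\left(n \right)} = - \frac{5 n}{3}$ ($F{\left(n \right)} = n - \frac{8 n}{3} = - \frac{5 n}{3}$)
$E + 50 F{\left(1 \right)} = 46 + 50 \left(\left(- \frac{5}{3}\right) 1\right) = 46 + 50 \left(- \frac{5}{3}\right) = 46 - \frac{250}{3} = - \frac{112}{3}$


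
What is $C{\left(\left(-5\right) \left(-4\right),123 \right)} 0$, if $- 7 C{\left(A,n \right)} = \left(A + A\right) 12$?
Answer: $0$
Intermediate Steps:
$C{\left(A,n \right)} = - \frac{24 A}{7}$ ($C{\left(A,n \right)} = - \frac{\left(A + A\right) 12}{7} = - \frac{2 A 12}{7} = - \frac{24 A}{7}$)
$C{\left(\left(-5\right) \left(-4\right),123 \right)} 0 = - \frac{24 \left(\left(-5\right) \left(-4\right)\right)}{7} \cdot 0 = \left(- \frac{24}{7}\right) 20 \cdot 0 = \left(- \frac{480}{7}\right) 0 = 0$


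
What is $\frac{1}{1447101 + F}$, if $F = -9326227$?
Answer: $- \frac{1}{7879126} \approx -1.2692 \cdot 10^{-7}$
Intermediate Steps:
$\frac{1}{1447101 + F} = \frac{1}{1447101 - 9326227} = \frac{1}{-7879126} = - \frac{1}{7879126}$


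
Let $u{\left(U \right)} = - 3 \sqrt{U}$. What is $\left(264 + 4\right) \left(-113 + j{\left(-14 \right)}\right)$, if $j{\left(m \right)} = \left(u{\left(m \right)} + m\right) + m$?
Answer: $-37788 - 804 i \sqrt{14} \approx -37788.0 - 3008.3 i$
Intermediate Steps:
$j{\left(m \right)} = - 3 \sqrt{m} + 2 m$ ($j{\left(m \right)} = \left(- 3 \sqrt{m} + m\right) + m = \left(m - 3 \sqrt{m}\right) + m = - 3 \sqrt{m} + 2 m$)
$\left(264 + 4\right) \left(-113 + j{\left(-14 \right)}\right) = \left(264 + 4\right) \left(-113 + \left(- 3 \sqrt{-14} + 2 \left(-14\right)\right)\right) = 268 \left(-113 - \left(28 + 3 i \sqrt{14}\right)\right) = 268 \left(-141 - 3 i \sqrt{14}\right) = -37788 - 804 i \sqrt{14}$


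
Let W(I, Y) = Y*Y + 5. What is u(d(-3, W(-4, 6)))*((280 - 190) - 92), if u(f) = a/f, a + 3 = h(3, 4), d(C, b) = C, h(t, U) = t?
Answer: 0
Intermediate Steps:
W(I, Y) = 5 + Y² (W(I, Y) = Y² + 5 = 5 + Y²)
a = 0 (a = -3 + 3 = 0)
u(f) = 0 (u(f) = 0/f = 0)
u(d(-3, W(-4, 6)))*((280 - 190) - 92) = 0*((280 - 190) - 92) = 0*(90 - 92) = 0*(-2) = 0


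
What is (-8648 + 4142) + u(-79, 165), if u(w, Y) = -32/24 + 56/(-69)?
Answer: -311062/69 ≈ -4508.1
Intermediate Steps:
u(w, Y) = -148/69 (u(w, Y) = -32*1/24 + 56*(-1/69) = -4/3 - 56/69 = -148/69)
(-8648 + 4142) + u(-79, 165) = (-8648 + 4142) - 148/69 = -4506 - 148/69 = -311062/69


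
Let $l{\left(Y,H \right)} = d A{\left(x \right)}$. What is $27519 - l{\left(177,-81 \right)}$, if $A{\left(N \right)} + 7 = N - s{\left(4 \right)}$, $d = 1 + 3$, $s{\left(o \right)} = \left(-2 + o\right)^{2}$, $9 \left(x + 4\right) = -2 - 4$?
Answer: $\frac{82745}{3} \approx 27582.0$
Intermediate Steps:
$x = - \frac{14}{3}$ ($x = -4 + \frac{-2 - 4}{9} = -4 + \frac{1}{9} \left(-6\right) = -4 - \frac{2}{3} = - \frac{14}{3} \approx -4.6667$)
$d = 4$
$A{\left(N \right)} = -11 + N$ ($A{\left(N \right)} = -7 + \left(N - \left(-2 + 4\right)^{2}\right) = -7 + \left(N - 2^{2}\right) = -7 + \left(N - 4\right) = -7 + \left(-4 + N\right) = -11 + N$)
$l{\left(Y,H \right)} = - \frac{188}{3}$ ($l{\left(Y,H \right)} = 4 \left(-11 - \frac{14}{3}\right) = 4 \left(- \frac{47}{3}\right) = - \frac{188}{3}$)
$27519 - l{\left(177,-81 \right)} = 27519 - - \frac{188}{3} = 27519 + \frac{188}{3} = \frac{82745}{3}$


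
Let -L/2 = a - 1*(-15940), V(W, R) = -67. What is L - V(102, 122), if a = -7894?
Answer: -16025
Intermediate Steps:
L = -16092 (L = -2*(-7894 - 1*(-15940)) = -2*(-7894 + 15940) = -2*8046 = -16092)
L - V(102, 122) = -16092 - 1*(-67) = -16092 + 67 = -16025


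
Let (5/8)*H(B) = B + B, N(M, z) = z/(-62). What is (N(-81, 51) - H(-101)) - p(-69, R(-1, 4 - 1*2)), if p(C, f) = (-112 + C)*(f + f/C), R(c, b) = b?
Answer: 14526613/21390 ≈ 679.13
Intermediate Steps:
N(M, z) = -z/62 (N(M, z) = z*(-1/62) = -z/62)
H(B) = 16*B/5 (H(B) = 8*(B + B)/5 = 8*(2*B)/5 = 16*B/5)
(N(-81, 51) - H(-101)) - p(-69, R(-1, 4 - 1*2)) = (-1/62*51 - 16*(-101)/5) - (4 - 1*2)*(-112 - 69*(-111 - 69))/(-69) = (-51/62 - 1*(-1616/5)) - (4 - 2)*(-1)*(-112 - 69*(-180))/69 = (-51/62 + 1616/5) - 2*(-1)*(-112 + 12420)/69 = 99937/310 - 2*(-1)*12308/69 = 99937/310 - 1*(-24616/69) = 99937/310 + 24616/69 = 14526613/21390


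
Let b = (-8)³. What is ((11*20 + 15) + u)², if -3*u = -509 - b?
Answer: 54756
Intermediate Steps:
b = -512
u = -1 (u = -(-509 - 1*(-512))/3 = -(-509 + 512)/3 = -⅓*3 = -1)
((11*20 + 15) + u)² = ((11*20 + 15) - 1)² = ((220 + 15) - 1)² = (235 - 1)² = 234² = 54756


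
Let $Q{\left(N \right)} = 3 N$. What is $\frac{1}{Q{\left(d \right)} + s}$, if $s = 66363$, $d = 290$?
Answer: $\frac{1}{67233} \approx 1.4874 \cdot 10^{-5}$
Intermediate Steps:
$\frac{1}{Q{\left(d \right)} + s} = \frac{1}{3 \cdot 290 + 66363} = \frac{1}{870 + 66363} = \frac{1}{67233}$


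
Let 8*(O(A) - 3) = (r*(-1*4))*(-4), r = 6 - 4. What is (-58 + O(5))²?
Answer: 2601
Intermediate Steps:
r = 2
O(A) = 7 (O(A) = 3 + ((2*(-1*4))*(-4))/8 = 3 + ((2*(-4))*(-4))/8 = 3 + (-8*(-4))/8 = 3 + (⅛)*32 = 3 + 4 = 7)
(-58 + O(5))² = (-58 + 7)² = (-51)² = 2601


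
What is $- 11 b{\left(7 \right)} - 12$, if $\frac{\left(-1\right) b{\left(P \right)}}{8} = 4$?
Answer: $340$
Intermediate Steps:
$b{\left(P \right)} = -32$ ($b{\left(P \right)} = \left(-8\right) 4 = -32$)
$- 11 b{\left(7 \right)} - 12 = \left(-11\right) \left(-32\right) - 12 = 352 - 12 = 340$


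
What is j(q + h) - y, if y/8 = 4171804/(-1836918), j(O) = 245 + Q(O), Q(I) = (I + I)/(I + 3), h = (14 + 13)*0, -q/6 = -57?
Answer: 1217653079/4592295 ≈ 265.15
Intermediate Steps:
q = 342 (q = -6*(-57) = 342)
h = 0 (h = 27*0 = 0)
Q(I) = 2*I/(3 + I) (Q(I) = (2*I)/(3 + I) = 2*I/(3 + I))
j(O) = 245 + 2*O/(3 + O)
y = -16687216/918459 (y = 8*(4171804/(-1836918)) = 8*(4171804*(-1/1836918)) = 8*(-2085902/918459) = -16687216/918459 ≈ -18.169)
j(q + h) - y = (735 + 247*(342 + 0))/(3 + (342 + 0)) - 1*(-16687216/918459) = (735 + 247*342)/(3 + 342) + 16687216/918459 = (735 + 84474)/345 + 16687216/918459 = (1/345)*85209 + 16687216/918459 = 28403/115 + 16687216/918459 = 1217653079/4592295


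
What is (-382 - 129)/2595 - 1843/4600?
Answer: -1426637/2387400 ≈ -0.59757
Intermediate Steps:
(-382 - 129)/2595 - 1843/4600 = -511*1/2595 - 1843*1/4600 = -511/2595 - 1843/4600 = -1426637/2387400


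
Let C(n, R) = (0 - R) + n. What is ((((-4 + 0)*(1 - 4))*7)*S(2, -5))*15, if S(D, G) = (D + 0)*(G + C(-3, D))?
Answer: -25200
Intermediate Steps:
C(n, R) = n - R (C(n, R) = -R + n = n - R)
S(D, G) = D*(-3 + G - D) (S(D, G) = (D + 0)*(G + (-3 - D)) = D*(-3 + G - D))
((((-4 + 0)*(1 - 4))*7)*S(2, -5))*15 = ((((-4 + 0)*(1 - 4))*7)*(2*(-3 - 5 - 1*2)))*15 = ((-4*(-3)*7)*(2*(-3 - 5 - 2)))*15 = ((12*7)*(2*(-10)))*15 = (84*(-20))*15 = -1680*15 = -25200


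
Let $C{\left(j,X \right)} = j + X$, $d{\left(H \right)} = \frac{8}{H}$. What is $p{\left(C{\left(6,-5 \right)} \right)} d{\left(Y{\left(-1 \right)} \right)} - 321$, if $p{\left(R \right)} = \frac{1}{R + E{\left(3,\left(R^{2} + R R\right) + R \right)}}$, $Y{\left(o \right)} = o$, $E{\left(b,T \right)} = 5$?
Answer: $- \frac{967}{3} \approx -322.33$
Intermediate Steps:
$C{\left(j,X \right)} = X + j$
$p{\left(R \right)} = \frac{1}{5 + R}$ ($p{\left(R \right)} = \frac{1}{R + 5} = \frac{1}{5 + R}$)
$p{\left(C{\left(6,-5 \right)} \right)} d{\left(Y{\left(-1 \right)} \right)} - 321 = \frac{8 \frac{1}{-1}}{5 + \left(-5 + 6\right)} - 321 = \frac{8 \left(-1\right)}{5 + 1} - 321 = \frac{1}{6} \left(-8\right) - 321 = - \frac{4}{3} - 321 = - \frac{967}{3}$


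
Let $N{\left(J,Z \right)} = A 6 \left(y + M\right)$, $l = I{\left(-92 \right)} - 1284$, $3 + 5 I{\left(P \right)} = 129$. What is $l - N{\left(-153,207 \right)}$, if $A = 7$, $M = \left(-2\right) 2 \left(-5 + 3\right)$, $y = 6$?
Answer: $- \frac{9234}{5} \approx -1846.8$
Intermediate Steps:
$I{\left(P \right)} = \frac{126}{5}$ ($I{\left(P \right)} = - \frac{3}{5} + \frac{1}{5} \cdot 129 = - \frac{3}{5} + \frac{129}{5} = \frac{126}{5}$)
$M = 8$ ($M = \left(-4\right) \left(-2\right) = 8$)
$l = - \frac{6294}{5}$ ($l = \frac{126}{5} - 1284 = - \frac{6294}{5} \approx -1258.8$)
$N{\left(J,Z \right)} = 588$ ($N{\left(J,Z \right)} = 7 \cdot 6 \left(6 + 8\right) = 7 \cdot 6 \cdot 14 = 7 \cdot 84 = 588$)
$l - N{\left(-153,207 \right)} = - \frac{6294}{5} - 588 = - \frac{9234}{5}$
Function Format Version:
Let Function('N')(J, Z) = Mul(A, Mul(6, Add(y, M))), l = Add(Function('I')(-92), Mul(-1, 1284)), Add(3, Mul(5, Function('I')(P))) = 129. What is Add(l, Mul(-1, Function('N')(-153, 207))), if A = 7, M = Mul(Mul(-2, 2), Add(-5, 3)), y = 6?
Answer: Rational(-9234, 5) ≈ -1846.8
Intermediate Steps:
Function('I')(P) = Rational(126, 5) (Function('I')(P) = Add(Rational(-3, 5), Mul(Rational(1, 5), 129)) = Add(Rational(-3, 5), Rational(129, 5)) = Rational(126, 5))
M = 8 (M = Mul(-4, -2) = 8)
l = Rational(-6294, 5) (l = Add(Rational(126, 5), Mul(-1, 1284)) = Add(Rational(126, 5), -1284) = Rational(-6294, 5) ≈ -1258.8)
Function('N')(J, Z) = 588 (Function('N')(J, Z) = Mul(7, Mul(6, Add(6, 8))) = Mul(7, Mul(6, 14)) = Mul(7, 84) = 588)
Add(l, Mul(-1, Function('N')(-153, 207))) = Add(Rational(-6294, 5), Mul(-1, 588)) = Add(Rational(-6294, 5), -588) = Rational(-9234, 5)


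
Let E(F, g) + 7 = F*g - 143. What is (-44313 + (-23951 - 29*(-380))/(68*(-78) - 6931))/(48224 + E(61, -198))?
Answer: -135539156/110102765 ≈ -1.2310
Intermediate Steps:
E(F, g) = -150 + F*g (E(F, g) = -7 + (F*g - 143) = -7 + (-143 + F*g) = -150 + F*g)
(-44313 + (-23951 - 29*(-380))/(68*(-78) - 6931))/(48224 + E(61, -198)) = (-44313 + (-23951 - 29*(-380))/(68*(-78) - 6931))/(48224 + (-150 + 61*(-198))) = (-44313 + (-23951 + 11020)/(-5304 - 6931))/(48224 + (-150 - 12078)) = (-44313 - 12931/(-12235))/(48224 - 12228) = (-44313 - 12931*(-1/12235))/35996 = (-44313 + 12931/12235)*(1/35996) = -542156624/12235*1/35996 = -135539156/110102765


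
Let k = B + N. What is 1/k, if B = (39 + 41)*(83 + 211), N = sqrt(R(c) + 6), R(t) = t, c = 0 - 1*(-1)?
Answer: 3360/79027199 - sqrt(7)/553190393 ≈ 4.2512e-5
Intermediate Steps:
c = 1 (c = 0 + 1 = 1)
N = sqrt(7) (N = sqrt(1 + 6) = sqrt(7) ≈ 2.6458)
B = 23520 (B = 80*294 = 23520)
k = 23520 + sqrt(7) ≈ 23523.
1/k = 1/(23520 + sqrt(7))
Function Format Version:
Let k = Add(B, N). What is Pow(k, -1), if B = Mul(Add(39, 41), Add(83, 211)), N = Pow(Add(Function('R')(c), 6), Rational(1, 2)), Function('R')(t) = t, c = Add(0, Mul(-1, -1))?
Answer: Add(Rational(3360, 79027199), Mul(Rational(-1, 553190393), Pow(7, Rational(1, 2)))) ≈ 4.2512e-5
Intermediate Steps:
c = 1 (c = Add(0, 1) = 1)
N = Pow(7, Rational(1, 2)) (N = Pow(Add(1, 6), Rational(1, 2)) = Pow(7, Rational(1, 2)) ≈ 2.6458)
B = 23520 (B = Mul(80, 294) = 23520)
k = Add(23520, Pow(7, Rational(1, 2))) ≈ 23523.
Pow(k, -1) = Pow(Add(23520, Pow(7, Rational(1, 2))), -1)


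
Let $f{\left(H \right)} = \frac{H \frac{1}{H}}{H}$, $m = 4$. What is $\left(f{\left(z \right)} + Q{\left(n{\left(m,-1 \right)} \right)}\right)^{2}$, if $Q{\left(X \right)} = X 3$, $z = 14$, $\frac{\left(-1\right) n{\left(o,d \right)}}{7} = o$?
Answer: $\frac{1380625}{196} \approx 7044.0$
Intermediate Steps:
$n{\left(o,d \right)} = - 7 o$
$Q{\left(X \right)} = 3 X$
$f{\left(H \right)} = \frac{1}{H}$ ($f{\left(H \right)} = 1 \frac{1}{H} = \frac{1}{H}$)
$\left(f{\left(z \right)} + Q{\left(n{\left(m,-1 \right)} \right)}\right)^{2} = \left(\frac{1}{14} + 3 \left(\left(-7\right) 4\right)\right)^{2} = \left(\frac{1}{14} + 3 \left(-28\right)\right)^{2} = \left(\frac{1}{14} - 84\right)^{2} = \left(- \frac{1175}{14}\right)^{2} = \frac{1380625}{196}$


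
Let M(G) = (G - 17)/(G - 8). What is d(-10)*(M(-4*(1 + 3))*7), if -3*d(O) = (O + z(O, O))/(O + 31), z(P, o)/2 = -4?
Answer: 11/4 ≈ 2.7500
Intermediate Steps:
z(P, o) = -8 (z(P, o) = 2*(-4) = -8)
M(G) = (-17 + G)/(-8 + G)
d(O) = -(-8 + O)/(3*(31 + O)) (d(O) = -(O - 8)/(3*(O + 31)) = -(-8 + O)/(3*(31 + O)))
d(-10)*(M(-4*(1 + 3))*7) = ((8 - 1*(-10))/(3*(31 - 10)))*(((-17 - 4*(1 + 3))/(-8 - 4*(1 + 3)))*7) = ((⅓)*(8 + 10)/21)*(((-17 - 4*4)/(-8 - 4*4))*7) = ((⅓)*(1/21)*18)*(((-17 - 16)/(-8 - 16))*7) = 2*((-33/(-24))*7)/7 = 2*(-1/24*(-33)*7)/7 = 2*((11/8)*7)/7 = (2/7)*(77/8) = 11/4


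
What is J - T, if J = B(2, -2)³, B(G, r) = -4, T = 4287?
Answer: -4351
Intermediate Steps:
J = -64 (J = (-4)³ = -64)
J - T = -64 - 1*4287 = -64 - 4287 = -4351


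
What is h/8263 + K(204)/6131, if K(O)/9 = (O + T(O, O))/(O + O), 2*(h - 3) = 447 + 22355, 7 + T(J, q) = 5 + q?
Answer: 4759450999/3444910804 ≈ 1.3816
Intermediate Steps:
T(J, q) = -2 + q (T(J, q) = -7 + (5 + q) = -2 + q)
h = 11404 (h = 3 + (447 + 22355)/2 = 3 + (1/2)*22802 = 3 + 11401 = 11404)
K(O) = 9*(-2 + 2*O)/(2*O) (K(O) = 9*((O + (-2 + O))/(O + O)) = 9*((-2 + 2*O)/((2*O))) = 9*((-2 + 2*O)*(1/(2*O))) = 9*((-2 + 2*O)/(2*O)) = 9*(-2 + 2*O)/(2*O))
h/8263 + K(204)/6131 = 11404/8263 + (9 - 9/204)/6131 = 11404*(1/8263) + (9 - 9*1/204)*(1/6131) = 11404/8263 + (9 - 3/68)*(1/6131) = 11404/8263 + (609/68)*(1/6131) = 11404/8263 + 609/416908 = 4759450999/3444910804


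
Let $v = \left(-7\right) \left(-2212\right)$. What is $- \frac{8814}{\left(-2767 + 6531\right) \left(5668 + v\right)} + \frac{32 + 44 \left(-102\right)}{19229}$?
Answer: $- \frac{177469475387}{765469262656} \approx -0.23184$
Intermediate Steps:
$v = 15484$
$- \frac{8814}{\left(-2767 + 6531\right) \left(5668 + v\right)} + \frac{32 + 44 \left(-102\right)}{19229} = - \frac{8814}{\left(-2767 + 6531\right) \left(5668 + 15484\right)} + \frac{32 + 44 \left(-102\right)}{19229} = - \frac{8814}{3764 \cdot 21152} + \left(32 - 4488\right) \frac{1}{19229} = - \frac{8814}{79616128} - \frac{4456}{19229} = \left(-8814\right) \frac{1}{79616128} - \frac{4456}{19229} = - \frac{4407}{39808064} - \frac{4456}{19229} = - \frac{177469475387}{765469262656}$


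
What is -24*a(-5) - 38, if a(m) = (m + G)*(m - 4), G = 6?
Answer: 178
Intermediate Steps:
a(m) = (-4 + m)*(6 + m) (a(m) = (m + 6)*(m - 4) = (6 + m)*(-4 + m) = (-4 + m)*(6 + m))
-24*a(-5) - 38 = -24*(-24 + (-5)² + 2*(-5)) - 38 = -24*(-24 + 25 - 10) - 38 = -24*(-9) - 38 = 216 - 38 = 178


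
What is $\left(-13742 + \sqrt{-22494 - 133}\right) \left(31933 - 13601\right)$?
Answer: $-251918344 + 201652 i \sqrt{187} \approx -2.5192 \cdot 10^{8} + 2.7575 \cdot 10^{6} i$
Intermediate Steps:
$\left(-13742 + \sqrt{-22494 - 133}\right) \left(31933 - 13601\right) = \left(-13742 + \sqrt{-22627}\right) 18332 = \left(-13742 + 11 i \sqrt{187}\right) 18332 = -251918344 + 201652 i \sqrt{187}$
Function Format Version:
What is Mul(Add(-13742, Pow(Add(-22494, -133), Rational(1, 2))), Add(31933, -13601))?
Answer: Add(-251918344, Mul(201652, I, Pow(187, Rational(1, 2)))) ≈ Add(-2.5192e+8, Mul(2.7575e+6, I))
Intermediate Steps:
Mul(Add(-13742, Pow(Add(-22494, -133), Rational(1, 2))), Add(31933, -13601)) = Mul(Add(-13742, Pow(-22627, Rational(1, 2))), 18332) = Mul(Add(-13742, Mul(11, I, Pow(187, Rational(1, 2)))), 18332) = Add(-251918344, Mul(201652, I, Pow(187, Rational(1, 2))))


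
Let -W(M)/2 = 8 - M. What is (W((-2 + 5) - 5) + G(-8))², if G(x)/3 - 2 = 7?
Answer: 49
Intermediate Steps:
G(x) = 27 (G(x) = 6 + 3*7 = 6 + 21 = 27)
W(M) = -16 + 2*M (W(M) = -2*(8 - M) = -16 + 2*M)
(W((-2 + 5) - 5) + G(-8))² = ((-16 + 2*((-2 + 5) - 5)) + 27)² = ((-16 + 2*(3 - 5)) + 27)² = ((-16 + 2*(-2)) + 27)² = ((-16 - 4) + 27)² = (-20 + 27)² = 7² = 49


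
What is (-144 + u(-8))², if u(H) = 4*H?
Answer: 30976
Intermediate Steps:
(-144 + u(-8))² = (-144 + 4*(-8))² = (-144 - 32)² = (-176)² = 30976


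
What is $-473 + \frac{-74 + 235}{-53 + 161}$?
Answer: $- \frac{50923}{108} \approx -471.51$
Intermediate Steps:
$-473 + \frac{-74 + 235}{-53 + 161} = -473 + \frac{161}{108} = - \frac{50923}{108}$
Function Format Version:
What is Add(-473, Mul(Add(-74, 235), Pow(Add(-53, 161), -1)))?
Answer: Rational(-50923, 108) ≈ -471.51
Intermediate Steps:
Add(-473, Mul(Add(-74, 235), Pow(Add(-53, 161), -1))) = Add(-473, Mul(161, Pow(108, -1))) = Add(-473, Mul(161, Rational(1, 108))) = Add(-473, Rational(161, 108)) = Rational(-50923, 108)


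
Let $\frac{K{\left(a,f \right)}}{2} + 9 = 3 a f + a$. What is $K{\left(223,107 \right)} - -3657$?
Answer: $147251$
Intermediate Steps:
$K{\left(a,f \right)} = -18 + 2 a + 6 a f$ ($K{\left(a,f \right)} = -18 + 2 \left(3 a f + a\right) = -18 + 2 \left(a + 3 a f\right) = -18 + \left(2 a + 6 a f\right) = -18 + 2 a + 6 a f$)
$K{\left(223,107 \right)} - -3657 = \left(-18 + 2 \cdot 223 + 6 \cdot 223 \cdot 107\right) - -3657 = \left(-18 + 446 + 143166\right) + 3657 = 143594 + 3657 = 147251$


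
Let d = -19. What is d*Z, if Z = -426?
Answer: 8094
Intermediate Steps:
d*Z = -19*(-426) = 8094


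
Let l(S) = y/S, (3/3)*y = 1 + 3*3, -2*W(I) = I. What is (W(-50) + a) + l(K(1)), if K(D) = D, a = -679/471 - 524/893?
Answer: 13867954/420603 ≈ 32.972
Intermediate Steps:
W(I) = -I/2
a = -853151/420603 (a = -679*1/471 - 524*1/893 = -679/471 - 524/893 = -853151/420603 ≈ -2.0284)
y = 10 (y = 1 + 3*3 = 1 + 9 = 10)
l(S) = 10/S
(W(-50) + a) + l(K(1)) = (-1/2*(-50) - 853151/420603) + 10/1 = (25 - 853151/420603) + 10*1 = 9661924/420603 + 10 = 13867954/420603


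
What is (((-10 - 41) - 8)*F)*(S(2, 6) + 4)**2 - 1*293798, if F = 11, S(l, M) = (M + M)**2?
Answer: -14509494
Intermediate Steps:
S(l, M) = 4*M**2 (S(l, M) = (2*M)**2 = 4*M**2)
(((-10 - 41) - 8)*F)*(S(2, 6) + 4)**2 - 1*293798 = (((-10 - 41) - 8)*11)*(4*6**2 + 4)**2 - 1*293798 = ((-51 - 8)*11)*(4*36 + 4)**2 - 293798 = (-59*11)*(144 + 4)**2 - 293798 = -649*148**2 - 293798 = -649*21904 - 293798 = -14215696 - 293798 = -14509494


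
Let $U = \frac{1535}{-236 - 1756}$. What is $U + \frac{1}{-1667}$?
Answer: $- \frac{2560837}{3320664} \approx -0.77118$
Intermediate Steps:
$U = - \frac{1535}{1992}$ ($U = \frac{1535}{-1992} = 1535 \left(- \frac{1}{1992}\right) = - \frac{1535}{1992} \approx -0.77058$)
$U + \frac{1}{-1667} = - \frac{1535}{1992} + \frac{1}{-1667} = - \frac{1535}{1992} - \frac{1}{1667} = - \frac{2560837}{3320664}$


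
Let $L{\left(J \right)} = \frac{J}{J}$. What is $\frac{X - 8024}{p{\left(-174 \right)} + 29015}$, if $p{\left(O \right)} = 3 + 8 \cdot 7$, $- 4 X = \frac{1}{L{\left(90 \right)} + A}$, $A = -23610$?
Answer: $- \frac{757754463}{2745632264} \approx -0.27599$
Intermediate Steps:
$L{\left(J \right)} = 1$
$X = \frac{1}{94436}$ ($X = - \frac{1}{4 \left(1 - 23610\right)} = - \frac{1}{4 \left(-23609\right)} = \left(- \frac{1}{4}\right) \left(- \frac{1}{23609}\right) = \frac{1}{94436} \approx 1.0589 \cdot 10^{-5}$)
$p{\left(O \right)} = 59$ ($p{\left(O \right)} = 3 + 56 = 59$)
$\frac{X - 8024}{p{\left(-174 \right)} + 29015} = \frac{\frac{1}{94436} - 8024}{59 + 29015} = - \frac{757754463}{94436 \cdot 29074} = \left(- \frac{757754463}{94436}\right) \frac{1}{29074} = - \frac{757754463}{2745632264}$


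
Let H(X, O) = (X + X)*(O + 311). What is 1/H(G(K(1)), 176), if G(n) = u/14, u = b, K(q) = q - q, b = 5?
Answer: 7/2435 ≈ 0.0028747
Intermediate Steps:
K(q) = 0
u = 5
G(n) = 5/14
H(X, O) = 2*X*(311 + O) (H(X, O) = (2*X)*(311 + O) = 2*X*(311 + O))
1/H(G(K(1)), 176) = 1/(2*(5/14)*(311 + 176)) = 1/(2*(5/14)*487) = 1/(2435/7) = 7/2435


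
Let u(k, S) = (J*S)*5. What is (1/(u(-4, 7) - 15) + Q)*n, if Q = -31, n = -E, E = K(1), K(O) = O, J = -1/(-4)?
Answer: 779/25 ≈ 31.160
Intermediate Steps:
J = ¼ (J = -1*(-¼) = ¼ ≈ 0.25000)
E = 1
u(k, S) = 5*S/4 (u(k, S) = (S/4)*5 = 5*S/4)
n = -1 (n = -1*1 = -1)
(1/(u(-4, 7) - 15) + Q)*n = (1/((5/4)*7 - 15) - 31)*(-1) = (1/(35/4 - 15) - 31)*(-1) = (1/(-25/4) - 31)*(-1) = (-4/25 - 31)*(-1) = -779/25*(-1) = 779/25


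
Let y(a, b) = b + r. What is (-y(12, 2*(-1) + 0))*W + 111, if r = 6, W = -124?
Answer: 607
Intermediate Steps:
y(a, b) = 6 + b (y(a, b) = b + 6 = 6 + b)
(-y(12, 2*(-1) + 0))*W + 111 = -(6 + (2*(-1) + 0))*(-124) + 111 = -(6 + (-2 + 0))*(-124) + 111 = -(6 - 2)*(-124) + 111 = -1*4*(-124) + 111 = -4*(-124) + 111 = 496 + 111 = 607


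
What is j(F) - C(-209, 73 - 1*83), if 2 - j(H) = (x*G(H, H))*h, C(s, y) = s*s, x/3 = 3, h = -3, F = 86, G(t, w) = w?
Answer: -41357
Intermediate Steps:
x = 9 (x = 3*3 = 9)
C(s, y) = s²
j(H) = 2 + 27*H (j(H) = 2 - 9*H*(-3) = 2 - (-27)*H = 2 + 27*H)
j(F) - C(-209, 73 - 1*83) = (2 + 27*86) - 1*(-209)² = (2 + 2322) - 1*43681 = 2324 - 43681 = -41357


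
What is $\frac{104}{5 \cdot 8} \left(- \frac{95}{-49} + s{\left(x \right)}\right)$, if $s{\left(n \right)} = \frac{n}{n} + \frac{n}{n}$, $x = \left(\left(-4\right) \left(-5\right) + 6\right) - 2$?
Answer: $\frac{2509}{245} \approx 10.241$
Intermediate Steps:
$x = 24$ ($x = \left(20 + 6\right) - 2 = 26 - 2 = 24$)
$s{\left(n \right)} = 2$ ($s{\left(n \right)} = 1 + 1 = 2$)
$\frac{104}{5 \cdot 8} \left(- \frac{95}{-49} + s{\left(x \right)}\right) = \frac{104}{5 \cdot 8} \left(- \frac{95}{-49} + 2\right) = \frac{104}{40} \left(\left(-95\right) \left(- \frac{1}{49}\right) + 2\right) = 104 \cdot \frac{1}{40} \left(\frac{95}{49} + 2\right) = \frac{13}{5} \cdot \frac{193}{49} = \frac{2509}{245}$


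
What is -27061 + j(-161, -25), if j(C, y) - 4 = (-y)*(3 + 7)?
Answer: -26807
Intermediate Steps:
j(C, y) = 4 - 10*y (j(C, y) = 4 + (-y)*(3 + 7) = 4 - y*10 = 4 - 10*y)
-27061 + j(-161, -25) = -27061 + (4 - 10*(-25)) = -27061 + (4 + 250) = -27061 + 254 = -26807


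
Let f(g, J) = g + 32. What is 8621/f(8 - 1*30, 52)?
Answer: 8621/10 ≈ 862.10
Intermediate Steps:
f(g, J) = 32 + g
8621/f(8 - 1*30, 52) = 8621/(32 + (8 - 1*30)) = 8621/(32 + (8 - 30)) = 8621/(32 - 22) = 8621/10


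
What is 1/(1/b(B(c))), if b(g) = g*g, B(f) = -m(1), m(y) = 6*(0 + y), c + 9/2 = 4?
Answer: 36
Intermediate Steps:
c = -1/2 (c = -9/2 + 4 = -1/2 ≈ -0.50000)
m(y) = 6*y
B(f) = -6
b(g) = g**2
1/(1/b(B(c))) = 1/(1/((-6)**2)) = 1/(1/36) = 36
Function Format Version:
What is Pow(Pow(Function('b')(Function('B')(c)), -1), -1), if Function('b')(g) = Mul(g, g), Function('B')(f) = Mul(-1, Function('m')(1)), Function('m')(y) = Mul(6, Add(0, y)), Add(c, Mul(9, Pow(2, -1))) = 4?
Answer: 36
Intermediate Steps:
c = Rational(-1, 2) (c = Add(Rational(-9, 2), 4) = Rational(-1, 2) ≈ -0.50000)
Function('m')(y) = Mul(6, y)
Function('B')(f) = -6 (Function('B')(f) = Mul(-1, Mul(6, 1)) = Mul(-1, 6) = -6)
Function('b')(g) = Pow(g, 2)
Pow(Pow(Function('b')(Function('B')(c)), -1), -1) = Pow(Pow(Pow(-6, 2), -1), -1) = Pow(Pow(36, -1), -1) = Pow(Rational(1, 36), -1) = 36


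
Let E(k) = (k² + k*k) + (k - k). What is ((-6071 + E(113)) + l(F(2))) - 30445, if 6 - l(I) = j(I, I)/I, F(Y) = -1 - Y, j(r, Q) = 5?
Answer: -32911/3 ≈ -10970.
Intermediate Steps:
E(k) = 2*k² (E(k) = (k² + k²) + 0 = 2*k² + 0 = 2*k²)
l(I) = 6 - 5/I
((-6071 + E(113)) + l(F(2))) - 30445 = ((-6071 + 2*113²) + (6 - 5/(-1 - 1*2))) - 30445 = ((-6071 + 2*12769) + (6 - 5/(-1 - 2))) - 30445 = ((-6071 + 25538) + (6 - 5/(-3))) - 30445 = (19467 + (6 - 5*(-⅓))) - 30445 = (19467 + (6 + 5/3)) - 30445 = (19467 + 23/3) - 30445 = 58424/3 - 30445 = -32911/3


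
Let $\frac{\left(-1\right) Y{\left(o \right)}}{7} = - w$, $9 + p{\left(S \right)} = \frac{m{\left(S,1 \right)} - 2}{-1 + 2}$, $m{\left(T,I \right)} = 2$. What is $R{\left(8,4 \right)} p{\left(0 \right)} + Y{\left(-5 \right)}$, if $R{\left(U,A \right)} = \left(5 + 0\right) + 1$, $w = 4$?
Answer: $-26$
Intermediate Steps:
$p{\left(S \right)} = -9$ ($p{\left(S \right)} = -9 + \frac{2 - 2}{-1 + 2} = -9 + \frac{0}{1} = -9 + 0 \cdot 1 = -9 + 0 = -9$)
$Y{\left(o \right)} = 28$ ($Y{\left(o \right)} = - 7 \left(\left(-1\right) 4\right) = \left(-7\right) \left(-4\right) = 28$)
$R{\left(U,A \right)} = 6$ ($R{\left(U,A \right)} = 5 + 1 = 6$)
$R{\left(8,4 \right)} p{\left(0 \right)} + Y{\left(-5 \right)} = 6 \left(-9\right) + 28 = -54 + 28 = -26$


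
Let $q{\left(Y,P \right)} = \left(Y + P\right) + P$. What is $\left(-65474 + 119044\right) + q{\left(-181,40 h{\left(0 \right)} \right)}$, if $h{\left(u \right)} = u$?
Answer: $53389$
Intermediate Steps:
$q{\left(Y,P \right)} = Y + 2 P$ ($q{\left(Y,P \right)} = \left(P + Y\right) + P = Y + 2 P$)
$\left(-65474 + 119044\right) + q{\left(-181,40 h{\left(0 \right)} \right)} = \left(-65474 + 119044\right) - \left(181 - 2 \cdot 40 \cdot 0\right) = 53570 + \left(-181 + 2 \cdot 0\right) = 53570 + \left(-181 + 0\right) = 53570 - 181 = 53389$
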